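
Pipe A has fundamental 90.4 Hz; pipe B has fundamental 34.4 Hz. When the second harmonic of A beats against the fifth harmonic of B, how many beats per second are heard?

8.8 Hz

Second harmonic of the first: 2·90.4 = 180.8 Hz.
Fifth harmonic of the second: 5·34.4 = 172.0 Hz.
f_beat = |180.8 − 172.0| = 8.8 Hz.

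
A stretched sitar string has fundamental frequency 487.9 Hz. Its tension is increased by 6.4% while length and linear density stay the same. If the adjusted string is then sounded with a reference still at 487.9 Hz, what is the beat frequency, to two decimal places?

15.37 Hz

For a string, f ∝ √T, so the new frequency is 487.9·√1.064 = 503.2707 Hz.
f_beat = |503.2707 − 487.9| = 15.37 Hz.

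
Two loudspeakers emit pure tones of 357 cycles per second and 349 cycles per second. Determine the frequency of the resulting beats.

The beat frequency equals the magnitude of the frequency difference.
|357 − 349| = 8 Hz.

8 Hz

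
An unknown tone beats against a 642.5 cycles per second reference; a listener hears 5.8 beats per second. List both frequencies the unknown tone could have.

|f − 642.5| = 5.8, so f = 642.5 ± 5.8.

636.7 Hz or 648.3 Hz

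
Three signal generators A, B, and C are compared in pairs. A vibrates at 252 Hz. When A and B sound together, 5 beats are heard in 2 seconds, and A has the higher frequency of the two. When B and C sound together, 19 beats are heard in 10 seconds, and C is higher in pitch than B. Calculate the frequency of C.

251.4 Hz

A–B: Beat frequency = 5/2 = 2.5 Hz.
B is below A, so f_B = 252 − 2.5 = 249.5 Hz.
B–C: Beat frequency = 19/10 = 1.9 Hz.
C is above B, so f_C = 249.5 + 1.9 = 251.4 Hz.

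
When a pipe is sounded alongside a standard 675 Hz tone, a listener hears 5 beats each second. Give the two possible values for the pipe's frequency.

670 Hz or 680 Hz

|f − 675| = 5, so f = 675 ± 5.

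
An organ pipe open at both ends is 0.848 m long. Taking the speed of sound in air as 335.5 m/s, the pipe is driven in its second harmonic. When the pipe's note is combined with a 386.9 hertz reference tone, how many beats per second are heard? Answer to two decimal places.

Open pipe: f_n = n·v/(2L) = 2·335.5/(2·0.848) = 395.6368 Hz.
f_beat = |395.6368 − 386.9| = 8.74 Hz.

8.74 Hz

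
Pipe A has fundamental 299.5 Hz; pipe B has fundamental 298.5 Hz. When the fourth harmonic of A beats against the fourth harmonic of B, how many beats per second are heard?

Fourth harmonic of the first: 4·299.5 = 1198.0 Hz.
Fourth harmonic of the second: 4·298.5 = 1194.0 Hz.
f_beat = |1198.0 − 1194.0| = 4.0 Hz.

4.0 Hz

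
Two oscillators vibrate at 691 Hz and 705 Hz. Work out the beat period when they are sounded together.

f_beat = |691 − 705| = 14 Hz.
Beat period T = 1 / f_beat = 1 / 14 s.

0.071 s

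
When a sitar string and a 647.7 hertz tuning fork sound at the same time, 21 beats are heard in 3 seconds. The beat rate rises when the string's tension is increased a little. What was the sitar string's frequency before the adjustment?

Beat frequency = 21/3 = 7 Hz.
|f − 647.7| = 7, so the sitar string was at either 640.7 Hz or 654.7 Hz.
Higher tension means higher frequency; the adjustment raises the sitar string's frequency.
The beat rate rose, so the adjustment moved the sitar string further from 647.7 Hz — it was already above the reference.

654.7 Hz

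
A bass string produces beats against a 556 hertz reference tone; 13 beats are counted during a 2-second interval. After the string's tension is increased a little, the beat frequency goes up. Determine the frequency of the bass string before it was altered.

562.5 Hz

Beat frequency = 13/2 = 6.5 Hz.
|f − 556| = 6.5, so the bass string was at either 549.5 Hz or 562.5 Hz.
Higher tension means higher frequency; the adjustment raises the bass string's frequency.
The beat rate rose, so the adjustment moved the bass string further from 556 Hz — it was already above the reference.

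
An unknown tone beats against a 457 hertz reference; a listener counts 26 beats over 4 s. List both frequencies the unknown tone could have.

Beat frequency = 26/4 = 6.5 Hz.
|f − 457| = 6.5, so f = 457 ± 6.5.

450.5 Hz or 463.5 Hz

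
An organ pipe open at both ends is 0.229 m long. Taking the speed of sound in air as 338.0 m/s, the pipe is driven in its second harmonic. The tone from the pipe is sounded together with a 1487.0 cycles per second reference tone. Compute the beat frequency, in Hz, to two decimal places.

Open pipe: f_n = n·v/(2L) = 2·338.0/(2·0.229) = 1475.9825 Hz.
f_beat = |1475.9825 − 1487.0| = 11.02 Hz.

11.02 Hz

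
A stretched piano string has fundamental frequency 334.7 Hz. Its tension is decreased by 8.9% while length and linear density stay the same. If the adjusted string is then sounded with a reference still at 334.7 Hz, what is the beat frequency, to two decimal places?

15.24 Hz

For a string, f ∝ √T, so the new frequency is 334.7·√0.911 = 319.4588 Hz.
f_beat = |319.4588 − 334.7| = 15.24 Hz.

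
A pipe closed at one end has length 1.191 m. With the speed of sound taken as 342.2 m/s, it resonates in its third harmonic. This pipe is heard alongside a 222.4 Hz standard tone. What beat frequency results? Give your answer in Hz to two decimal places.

Closed pipe (odd harmonics): f_n = n·v/(4L) = 3·342.2/(4·1.191) = 215.4912 Hz.
f_beat = |215.4912 − 222.4| = 6.91 Hz.

6.91 Hz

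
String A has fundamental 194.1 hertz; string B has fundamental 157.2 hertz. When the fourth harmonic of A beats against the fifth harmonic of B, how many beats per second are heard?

9.6 Hz

Fourth harmonic of the first: 4·194.1 = 776.4 Hz.
Fifth harmonic of the second: 5·157.2 = 786.0 Hz.
f_beat = |776.4 − 786.0| = 9.6 Hz.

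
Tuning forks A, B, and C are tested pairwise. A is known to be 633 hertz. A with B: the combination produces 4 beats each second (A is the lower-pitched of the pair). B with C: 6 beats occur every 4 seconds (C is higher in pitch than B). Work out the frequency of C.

638.5 Hz

B is above A, so f_B = 633 + 4 = 637 Hz.
B–C: Beat frequency = 6/4 = 1.5 Hz.
C is above B, so f_C = 637 + 1.5 = 638.5 Hz.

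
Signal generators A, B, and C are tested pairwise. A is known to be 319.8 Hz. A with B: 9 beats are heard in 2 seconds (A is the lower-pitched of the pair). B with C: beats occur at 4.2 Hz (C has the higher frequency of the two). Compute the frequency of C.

328.5 Hz

A–B: Beat frequency = 9/2 = 4.5 Hz.
B is above A, so f_B = 319.8 + 4.5 = 324.3 Hz.
C is above B, so f_C = 324.3 + 4.2 = 328.5 Hz.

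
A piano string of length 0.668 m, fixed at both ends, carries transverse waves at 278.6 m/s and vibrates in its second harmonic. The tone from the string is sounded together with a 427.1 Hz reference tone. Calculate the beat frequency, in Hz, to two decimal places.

10.03 Hz

For a string fixed at both ends, f_n = n·v/(2L) = 2·278.6/(2·0.668) = 417.0659 Hz.
f_beat = |417.0659 − 427.1| = 10.03 Hz.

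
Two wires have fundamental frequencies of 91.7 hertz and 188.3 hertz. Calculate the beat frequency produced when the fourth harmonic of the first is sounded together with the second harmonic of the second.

9.8 Hz

Fourth harmonic of the first: 4·91.7 = 366.8 Hz.
Second harmonic of the second: 2·188.3 = 376.6 Hz.
f_beat = |366.8 − 376.6| = 9.8 Hz.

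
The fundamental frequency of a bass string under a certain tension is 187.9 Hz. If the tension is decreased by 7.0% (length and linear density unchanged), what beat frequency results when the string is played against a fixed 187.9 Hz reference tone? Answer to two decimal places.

For a string, f ∝ √T, so the new frequency is 187.9·√0.930 = 181.2042 Hz.
f_beat = |181.2042 − 187.9| = 6.70 Hz.

6.70 Hz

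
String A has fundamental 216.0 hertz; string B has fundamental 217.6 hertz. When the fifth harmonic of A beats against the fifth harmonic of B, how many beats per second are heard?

8.0 Hz

Fifth harmonic of the first: 5·216.0 = 1080.0 Hz.
Fifth harmonic of the second: 5·217.6 = 1088.0 Hz.
f_beat = |1080.0 − 1088.0| = 8.0 Hz.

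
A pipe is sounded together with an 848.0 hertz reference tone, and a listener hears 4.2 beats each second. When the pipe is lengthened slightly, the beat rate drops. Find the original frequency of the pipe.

|f − 848.0| = 4.2, so the pipe was at either 843.8 Hz or 852.2 Hz.
A longer pipe has a lower fundamental; the adjustment lowers the pipe's frequency.
The beat rate fell, so the adjustment moved the pipe toward 848.0 Hz — it must have started above the reference.

852.2 Hz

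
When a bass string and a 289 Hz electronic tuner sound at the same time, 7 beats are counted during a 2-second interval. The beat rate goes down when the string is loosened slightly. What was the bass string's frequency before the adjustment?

Beat frequency = 7/2 = 3.5 Hz.
|f − 289| = 3.5, so the bass string was at either 285.5 Hz or 292.5 Hz.
Reducing tension lowers a string's frequency; the adjustment lowers the bass string's frequency.
The beat rate fell, so the adjustment moved the bass string toward 289 Hz — it must have started above the reference.

292.5 Hz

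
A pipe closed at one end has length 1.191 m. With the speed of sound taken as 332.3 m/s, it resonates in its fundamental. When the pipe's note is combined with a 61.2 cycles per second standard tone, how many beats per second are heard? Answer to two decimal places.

Closed pipe (odd harmonics): f_n = n·v/(4L) = 1·332.3/(4·1.191) = 69.7523 Hz.
f_beat = |69.7523 − 61.2| = 8.55 Hz.

8.55 Hz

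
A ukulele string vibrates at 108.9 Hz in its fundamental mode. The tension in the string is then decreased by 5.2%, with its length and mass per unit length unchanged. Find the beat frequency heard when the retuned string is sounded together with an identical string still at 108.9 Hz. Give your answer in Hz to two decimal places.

2.87 Hz

For a string, f ∝ √T, so the new frequency is 108.9·√0.948 = 106.0308 Hz.
f_beat = |106.0308 − 108.9| = 2.87 Hz.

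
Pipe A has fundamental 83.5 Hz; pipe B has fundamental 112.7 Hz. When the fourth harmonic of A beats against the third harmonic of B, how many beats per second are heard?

4.1 Hz

Fourth harmonic of the first: 4·83.5 = 334.0 Hz.
Third harmonic of the second: 3·112.7 = 338.1 Hz.
f_beat = |334.0 − 338.1| = 4.1 Hz.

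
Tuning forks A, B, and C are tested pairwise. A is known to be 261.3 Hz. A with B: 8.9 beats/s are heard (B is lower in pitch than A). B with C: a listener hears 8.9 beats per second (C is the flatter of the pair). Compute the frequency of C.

243.5 Hz

B is below A, so f_B = 261.3 − 8.9 = 252.4 Hz.
C is below B, so f_C = 252.4 − 8.9 = 243.5 Hz.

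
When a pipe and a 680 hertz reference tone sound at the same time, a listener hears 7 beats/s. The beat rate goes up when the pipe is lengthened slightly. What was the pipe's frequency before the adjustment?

|f − 680| = 7, so the pipe was at either 673 Hz or 687 Hz.
A longer pipe has a lower fundamental; the adjustment lowers the pipe's frequency.
The beat rate rose, so the adjustment moved the pipe further from 680 Hz — it was already below the reference.

673 Hz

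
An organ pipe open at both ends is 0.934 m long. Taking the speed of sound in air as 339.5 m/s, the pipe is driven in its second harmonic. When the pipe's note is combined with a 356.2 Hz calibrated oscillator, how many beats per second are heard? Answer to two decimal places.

Open pipe: f_n = n·v/(2L) = 2·339.5/(2·0.934) = 363.4904 Hz.
f_beat = |363.4904 − 356.2| = 7.29 Hz.

7.29 Hz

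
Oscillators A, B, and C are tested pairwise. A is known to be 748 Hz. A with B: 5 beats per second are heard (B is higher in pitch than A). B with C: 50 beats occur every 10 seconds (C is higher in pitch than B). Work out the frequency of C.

B is above A, so f_B = 748 + 5 = 753 Hz.
B–C: Beat frequency = 50/10 = 5 Hz.
C is above B, so f_C = 753 + 5 = 758 Hz.

758 Hz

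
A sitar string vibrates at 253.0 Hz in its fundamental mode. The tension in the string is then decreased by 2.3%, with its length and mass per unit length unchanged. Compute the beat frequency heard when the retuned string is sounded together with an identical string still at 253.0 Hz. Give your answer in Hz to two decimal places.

For a string, f ∝ √T, so the new frequency is 253.0·√0.977 = 250.0736 Hz.
f_beat = |250.0736 − 253.0| = 2.93 Hz.

2.93 Hz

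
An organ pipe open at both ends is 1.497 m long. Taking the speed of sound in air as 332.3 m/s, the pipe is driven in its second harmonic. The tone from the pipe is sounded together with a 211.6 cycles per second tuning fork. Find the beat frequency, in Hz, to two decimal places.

10.38 Hz

Open pipe: f_n = n·v/(2L) = 2·332.3/(2·1.497) = 221.9773 Hz.
f_beat = |221.9773 − 211.6| = 10.38 Hz.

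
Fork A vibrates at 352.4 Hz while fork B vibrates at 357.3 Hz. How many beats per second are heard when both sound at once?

The beat frequency equals the magnitude of the frequency difference.
|352.4 − 357.3| = 4.9 Hz.

4.9 Hz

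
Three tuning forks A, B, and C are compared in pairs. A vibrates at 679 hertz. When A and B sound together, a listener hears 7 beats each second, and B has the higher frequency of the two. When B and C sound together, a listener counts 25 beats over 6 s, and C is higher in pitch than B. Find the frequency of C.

690.1667 Hz

B is above A, so f_B = 679 + 7 = 686 Hz.
B–C: Beat frequency = 25/6 = 4.1667 Hz.
C is above B, so f_C = 686 + 4.1667 = 690.1667 Hz.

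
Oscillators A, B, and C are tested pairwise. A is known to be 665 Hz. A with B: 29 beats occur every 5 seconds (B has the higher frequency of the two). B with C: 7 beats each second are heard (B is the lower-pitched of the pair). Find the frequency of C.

A–B: Beat frequency = 29/5 = 5.8 Hz.
B is above A, so f_B = 665 + 5.8 = 670.8 Hz.
C is above B, so f_C = 670.8 + 7 = 677.8 Hz.

677.8 Hz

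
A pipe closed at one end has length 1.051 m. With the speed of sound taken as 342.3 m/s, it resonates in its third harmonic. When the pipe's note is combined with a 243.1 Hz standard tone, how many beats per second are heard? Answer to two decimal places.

Closed pipe (odd harmonics): f_n = n·v/(4L) = 3·342.3/(4·1.051) = 244.2674 Hz.
f_beat = |244.2674 − 243.1| = 1.17 Hz.

1.17 Hz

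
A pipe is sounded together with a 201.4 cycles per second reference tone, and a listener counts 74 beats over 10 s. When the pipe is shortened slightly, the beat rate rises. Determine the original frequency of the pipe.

Beat frequency = 74/10 = 7.4 Hz.
|f − 201.4| = 7.4, so the pipe was at either 194 Hz or 208.8 Hz.
A shorter pipe has a higher fundamental; the adjustment raises the pipe's frequency.
The beat rate rose, so the adjustment moved the pipe further from 201.4 Hz — it was already above the reference.

208.8 Hz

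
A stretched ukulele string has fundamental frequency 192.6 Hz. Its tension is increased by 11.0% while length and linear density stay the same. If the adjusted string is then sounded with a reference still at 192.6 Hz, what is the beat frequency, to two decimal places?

For a string, f ∝ √T, so the new frequency is 192.6·√1.110 = 202.9167 Hz.
f_beat = |202.9167 − 192.6| = 10.32 Hz.

10.32 Hz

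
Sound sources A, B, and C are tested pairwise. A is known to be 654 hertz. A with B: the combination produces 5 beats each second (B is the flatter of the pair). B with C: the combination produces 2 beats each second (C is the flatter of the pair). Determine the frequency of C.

647 Hz

B is below A, so f_B = 654 − 5 = 649 Hz.
C is below B, so f_C = 649 − 2 = 647 Hz.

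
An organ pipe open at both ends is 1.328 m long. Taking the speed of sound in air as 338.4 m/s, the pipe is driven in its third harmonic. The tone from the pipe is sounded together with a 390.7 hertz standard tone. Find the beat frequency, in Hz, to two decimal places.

Open pipe: f_n = n·v/(2L) = 3·338.4/(2·1.328) = 382.2289 Hz.
f_beat = |382.2289 − 390.7| = 8.47 Hz.

8.47 Hz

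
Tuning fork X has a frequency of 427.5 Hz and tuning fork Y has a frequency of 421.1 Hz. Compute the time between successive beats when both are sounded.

f_beat = |427.5 − 421.1| = 6.4 Hz.
Beat period T = 1 / f_beat = 1 / 6.4 s.

0.156 s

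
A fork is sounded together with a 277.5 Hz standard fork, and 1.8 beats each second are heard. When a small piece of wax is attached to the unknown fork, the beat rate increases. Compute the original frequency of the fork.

275.7 Hz

|f − 277.5| = 1.8, so the fork was at either 275.7 Hz or 279.3 Hz.
Loading a fork with wax lowers its frequency; the adjustment lowers the fork's frequency.
The beat rate rose, so the adjustment moved the fork further from 277.5 Hz — it was already below the reference.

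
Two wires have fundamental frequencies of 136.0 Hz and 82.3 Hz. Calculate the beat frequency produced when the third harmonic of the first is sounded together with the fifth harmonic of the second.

3.5 Hz

Third harmonic of the first: 3·136.0 = 408.0 Hz.
Fifth harmonic of the second: 5·82.3 = 411.5 Hz.
f_beat = |408.0 − 411.5| = 3.5 Hz.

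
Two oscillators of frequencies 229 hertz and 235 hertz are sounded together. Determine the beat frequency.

The beat frequency equals the magnitude of the frequency difference.
|229 − 235| = 6 Hz.

6 Hz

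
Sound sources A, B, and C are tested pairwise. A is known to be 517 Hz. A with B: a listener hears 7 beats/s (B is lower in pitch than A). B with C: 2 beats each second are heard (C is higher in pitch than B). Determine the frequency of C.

B is below A, so f_B = 517 − 7 = 510 Hz.
C is above B, so f_C = 510 + 2 = 512 Hz.

512 Hz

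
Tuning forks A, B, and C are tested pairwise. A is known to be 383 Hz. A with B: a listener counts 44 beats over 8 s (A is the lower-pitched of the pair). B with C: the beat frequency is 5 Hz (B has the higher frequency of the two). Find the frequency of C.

383.5 Hz

A–B: Beat frequency = 44/8 = 5.5 Hz.
B is above A, so f_B = 383 + 5.5 = 388.5 Hz.
C is below B, so f_C = 388.5 − 5 = 383.5 Hz.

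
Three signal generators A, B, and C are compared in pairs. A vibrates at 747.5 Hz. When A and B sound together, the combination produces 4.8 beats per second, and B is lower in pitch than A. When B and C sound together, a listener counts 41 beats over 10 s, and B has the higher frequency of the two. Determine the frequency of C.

738.6 Hz

B is below A, so f_B = 747.5 − 4.8 = 742.7 Hz.
B–C: Beat frequency = 41/10 = 4.1 Hz.
C is below B, so f_C = 742.7 − 4.1 = 738.6 Hz.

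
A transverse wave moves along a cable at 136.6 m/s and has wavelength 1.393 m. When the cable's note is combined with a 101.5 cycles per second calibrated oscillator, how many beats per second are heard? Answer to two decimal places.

3.44 Hz

Source frequency f = v/λ = 136.6/1.393 = 98.0617 Hz.
f_beat = |98.0617 − 101.5| = 3.44 Hz.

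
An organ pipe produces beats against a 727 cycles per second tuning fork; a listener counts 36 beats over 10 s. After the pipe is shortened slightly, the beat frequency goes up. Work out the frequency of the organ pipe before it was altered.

730.6 Hz

Beat frequency = 36/10 = 3.6 Hz.
|f − 727| = 3.6, so the organ pipe was at either 723.4 Hz or 730.6 Hz.
A shorter pipe has a higher fundamental; the adjustment raises the organ pipe's frequency.
The beat rate rose, so the adjustment moved the organ pipe further from 727 Hz — it was already above the reference.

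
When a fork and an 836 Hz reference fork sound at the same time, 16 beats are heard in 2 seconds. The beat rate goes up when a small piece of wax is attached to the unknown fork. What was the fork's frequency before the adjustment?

828 Hz

Beat frequency = 16/2 = 8 Hz.
|f − 836| = 8, so the fork was at either 828 Hz or 844 Hz.
Loading a fork with wax lowers its frequency; the adjustment lowers the fork's frequency.
The beat rate rose, so the adjustment moved the fork further from 836 Hz — it was already below the reference.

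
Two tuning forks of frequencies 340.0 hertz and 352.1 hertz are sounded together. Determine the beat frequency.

12.1 Hz

Beats arise from superposition of two nearby frequencies; the beat rate is |f₁ − f₂|.
|340.0 − 352.1| = 12.1 Hz.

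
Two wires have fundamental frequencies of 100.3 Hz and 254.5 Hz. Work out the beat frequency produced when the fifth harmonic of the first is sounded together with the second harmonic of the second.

7.5 Hz

Fifth harmonic of the first: 5·100.3 = 501.5 Hz.
Second harmonic of the second: 2·254.5 = 509.0 Hz.
f_beat = |501.5 − 509.0| = 7.5 Hz.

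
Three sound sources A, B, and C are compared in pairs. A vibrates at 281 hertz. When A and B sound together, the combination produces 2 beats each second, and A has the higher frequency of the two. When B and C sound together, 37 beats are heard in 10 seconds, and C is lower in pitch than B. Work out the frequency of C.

275.3 Hz

B is below A, so f_B = 281 − 2 = 279 Hz.
B–C: Beat frequency = 37/10 = 3.7 Hz.
C is below B, so f_C = 279 − 3.7 = 275.3 Hz.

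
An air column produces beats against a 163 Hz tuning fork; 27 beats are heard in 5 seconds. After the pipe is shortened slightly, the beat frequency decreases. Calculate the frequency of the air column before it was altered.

157.6 Hz

Beat frequency = 27/5 = 5.4 Hz.
|f − 163| = 5.4, so the air column was at either 157.6 Hz or 168.4 Hz.
A shorter pipe has a higher fundamental; the adjustment raises the air column's frequency.
The beat rate fell, so the adjustment moved the air column toward 163 Hz — it must have started below the reference.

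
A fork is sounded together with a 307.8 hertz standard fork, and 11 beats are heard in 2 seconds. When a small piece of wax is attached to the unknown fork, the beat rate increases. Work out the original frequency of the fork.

Beat frequency = 11/2 = 5.5 Hz.
|f − 307.8| = 5.5, so the fork was at either 302.3 Hz or 313.3 Hz.
Loading a fork with wax lowers its frequency; the adjustment lowers the fork's frequency.
The beat rate rose, so the adjustment moved the fork further from 307.8 Hz — it was already below the reference.

302.3 Hz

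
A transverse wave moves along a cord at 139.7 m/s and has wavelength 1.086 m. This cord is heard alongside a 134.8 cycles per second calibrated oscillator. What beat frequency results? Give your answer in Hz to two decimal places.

Source frequency f = v/λ = 139.7/1.086 = 128.6372 Hz.
f_beat = |128.6372 − 134.8| = 6.16 Hz.

6.16 Hz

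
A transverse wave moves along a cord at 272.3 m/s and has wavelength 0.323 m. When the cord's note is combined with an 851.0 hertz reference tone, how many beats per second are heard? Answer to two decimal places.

7.97 Hz

Source frequency f = v/λ = 272.3/0.323 = 843.0341 Hz.
f_beat = |843.0341 − 851.0| = 7.97 Hz.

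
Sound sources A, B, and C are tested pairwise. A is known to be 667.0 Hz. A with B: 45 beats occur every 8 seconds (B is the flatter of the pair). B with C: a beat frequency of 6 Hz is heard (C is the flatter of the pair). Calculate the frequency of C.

A–B: Beat frequency = 45/8 = 5.625 Hz.
B is below A, so f_B = 667.0 − 5.625 = 661.375 Hz.
C is below B, so f_C = 661.375 − 6 = 655.375 Hz.

655.375 Hz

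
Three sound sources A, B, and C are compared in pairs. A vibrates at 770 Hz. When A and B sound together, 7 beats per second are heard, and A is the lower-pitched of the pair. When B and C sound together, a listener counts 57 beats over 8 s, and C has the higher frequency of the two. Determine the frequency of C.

784.125 Hz

B is above A, so f_B = 770 + 7 = 777 Hz.
B–C: Beat frequency = 57/8 = 7.125 Hz.
C is above B, so f_C = 777 + 7.125 = 784.125 Hz.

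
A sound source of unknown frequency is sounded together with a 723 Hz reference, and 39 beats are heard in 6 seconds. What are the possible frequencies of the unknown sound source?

716.5 Hz or 729.5 Hz

Beat frequency = 39/6 = 6.5 Hz.
|f − 723| = 6.5, so f = 723 ± 6.5.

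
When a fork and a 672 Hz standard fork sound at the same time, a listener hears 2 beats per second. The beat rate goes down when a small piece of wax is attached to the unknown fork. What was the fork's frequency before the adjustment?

|f − 672| = 2, so the fork was at either 670 Hz or 674 Hz.
Loading a fork with wax lowers its frequency; the adjustment lowers the fork's frequency.
The beat rate fell, so the adjustment moved the fork toward 672 Hz — it must have started above the reference.

674 Hz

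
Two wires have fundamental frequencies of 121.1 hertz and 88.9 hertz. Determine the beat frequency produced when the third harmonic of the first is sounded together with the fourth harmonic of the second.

7.7 Hz

Third harmonic of the first: 3·121.1 = 363.3 Hz.
Fourth harmonic of the second: 4·88.9 = 355.6 Hz.
f_beat = |363.3 − 355.6| = 7.7 Hz.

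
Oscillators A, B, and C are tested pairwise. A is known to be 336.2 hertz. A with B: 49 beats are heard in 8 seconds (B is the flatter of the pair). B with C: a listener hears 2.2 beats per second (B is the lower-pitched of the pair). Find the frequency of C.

A–B: Beat frequency = 49/8 = 6.125 Hz.
B is below A, so f_B = 336.2 − 6.125 = 330.075 Hz.
C is above B, so f_C = 330.075 + 2.2 = 332.275 Hz.

332.275 Hz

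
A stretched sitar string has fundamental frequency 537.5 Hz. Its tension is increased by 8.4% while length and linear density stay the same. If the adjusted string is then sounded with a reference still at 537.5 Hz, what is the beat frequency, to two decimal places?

For a string, f ∝ √T, so the new frequency is 537.5·√1.084 = 559.6198 Hz.
f_beat = |559.6198 − 537.5| = 22.12 Hz.

22.12 Hz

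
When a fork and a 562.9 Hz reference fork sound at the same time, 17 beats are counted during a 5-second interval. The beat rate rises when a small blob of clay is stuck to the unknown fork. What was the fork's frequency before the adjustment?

559.5 Hz

Beat frequency = 17/5 = 3.4 Hz.
|f − 562.9| = 3.4, so the fork was at either 559.5 Hz or 566.3 Hz.
Adding mass to a fork lowers its frequency; the adjustment lowers the fork's frequency.
The beat rate rose, so the adjustment moved the fork further from 562.9 Hz — it was already below the reference.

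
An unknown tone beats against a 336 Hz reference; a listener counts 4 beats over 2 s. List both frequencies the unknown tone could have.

Beat frequency = 4/2 = 2 Hz.
|f − 336| = 2, so f = 336 ± 2.

334 Hz or 338 Hz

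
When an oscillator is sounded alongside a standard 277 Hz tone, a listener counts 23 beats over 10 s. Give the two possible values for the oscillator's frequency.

Beat frequency = 23/10 = 2.3 Hz.
|f − 277| = 2.3, so f = 277 ± 2.3.

274.7 Hz or 279.3 Hz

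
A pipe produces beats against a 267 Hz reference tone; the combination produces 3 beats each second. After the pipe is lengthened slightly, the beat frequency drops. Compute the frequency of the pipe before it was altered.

|f − 267| = 3, so the pipe was at either 264 Hz or 270 Hz.
A longer pipe has a lower fundamental; the adjustment lowers the pipe's frequency.
The beat rate fell, so the adjustment moved the pipe toward 267 Hz — it must have started above the reference.

270 Hz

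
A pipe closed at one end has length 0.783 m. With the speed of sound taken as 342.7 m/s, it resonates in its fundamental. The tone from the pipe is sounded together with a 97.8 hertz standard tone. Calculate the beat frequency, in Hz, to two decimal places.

11.62 Hz

Closed pipe (odd harmonics): f_n = n·v/(4L) = 1·342.7/(4·0.783) = 109.4189 Hz.
f_beat = |109.4189 − 97.8| = 11.62 Hz.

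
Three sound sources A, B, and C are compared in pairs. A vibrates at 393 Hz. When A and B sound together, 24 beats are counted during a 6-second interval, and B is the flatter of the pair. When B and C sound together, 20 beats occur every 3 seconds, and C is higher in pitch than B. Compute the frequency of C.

395.6667 Hz

A–B: Beat frequency = 24/6 = 4 Hz.
B is below A, so f_B = 393 − 4 = 389 Hz.
B–C: Beat frequency = 20/3 = 6.6667 Hz.
C is above B, so f_C = 389 + 6.6667 = 395.6667 Hz.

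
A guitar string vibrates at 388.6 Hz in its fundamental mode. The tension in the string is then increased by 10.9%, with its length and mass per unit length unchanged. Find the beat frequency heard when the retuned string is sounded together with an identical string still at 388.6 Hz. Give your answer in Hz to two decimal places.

20.63 Hz

For a string, f ∝ √T, so the new frequency is 388.6·√1.109 = 409.2310 Hz.
f_beat = |409.2310 − 388.6| = 20.63 Hz.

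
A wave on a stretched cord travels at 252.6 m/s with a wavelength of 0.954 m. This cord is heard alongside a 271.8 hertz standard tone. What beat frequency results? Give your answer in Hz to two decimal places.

Source frequency f = v/λ = 252.6/0.954 = 264.7799 Hz.
f_beat = |264.7799 − 271.8| = 7.02 Hz.

7.02 Hz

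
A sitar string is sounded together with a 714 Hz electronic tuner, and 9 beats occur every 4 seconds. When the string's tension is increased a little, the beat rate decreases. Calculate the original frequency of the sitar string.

711.75 Hz

Beat frequency = 9/4 = 2.25 Hz.
|f − 714| = 2.25, so the sitar string was at either 711.75 Hz or 716.25 Hz.
Higher tension means higher frequency; the adjustment raises the sitar string's frequency.
The beat rate fell, so the adjustment moved the sitar string toward 714 Hz — it must have started below the reference.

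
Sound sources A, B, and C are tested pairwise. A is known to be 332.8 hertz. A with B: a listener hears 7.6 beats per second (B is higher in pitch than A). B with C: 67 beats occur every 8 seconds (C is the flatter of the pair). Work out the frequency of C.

332.025 Hz

B is above A, so f_B = 332.8 + 7.6 = 340.4 Hz.
B–C: Beat frequency = 67/8 = 8.375 Hz.
C is below B, so f_C = 340.4 − 8.375 = 332.025 Hz.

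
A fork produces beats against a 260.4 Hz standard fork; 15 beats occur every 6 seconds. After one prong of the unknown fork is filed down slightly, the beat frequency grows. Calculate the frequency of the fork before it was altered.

262.9 Hz

Beat frequency = 15/6 = 2.5 Hz.
|f − 260.4| = 2.5, so the fork was at either 257.9 Hz or 262.9 Hz.
Filing a prong removes mass and raises the fork's frequency; the adjustment raises the fork's frequency.
The beat rate rose, so the adjustment moved the fork further from 260.4 Hz — it was already above the reference.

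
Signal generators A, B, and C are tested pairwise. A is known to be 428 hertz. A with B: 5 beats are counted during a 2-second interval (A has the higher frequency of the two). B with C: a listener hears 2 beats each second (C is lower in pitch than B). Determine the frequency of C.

423.5 Hz

A–B: Beat frequency = 5/2 = 2.5 Hz.
B is below A, so f_B = 428 − 2.5 = 425.5 Hz.
C is below B, so f_C = 425.5 − 2 = 423.5 Hz.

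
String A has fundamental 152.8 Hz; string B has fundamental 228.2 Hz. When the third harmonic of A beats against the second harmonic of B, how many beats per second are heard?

Third harmonic of the first: 3·152.8 = 458.4 Hz.
Second harmonic of the second: 2·228.2 = 456.4 Hz.
f_beat = |458.4 − 456.4| = 2.0 Hz.

2.0 Hz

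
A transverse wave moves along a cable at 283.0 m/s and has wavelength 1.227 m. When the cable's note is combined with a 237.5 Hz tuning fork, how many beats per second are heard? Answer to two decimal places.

6.86 Hz

Source frequency f = v/λ = 283.0/1.227 = 230.6438 Hz.
f_beat = |230.6438 − 237.5| = 6.86 Hz.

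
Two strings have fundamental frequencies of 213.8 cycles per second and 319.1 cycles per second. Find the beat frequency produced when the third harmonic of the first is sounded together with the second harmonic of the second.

Third harmonic of the first: 3·213.8 = 641.4 Hz.
Second harmonic of the second: 2·319.1 = 638.2 Hz.
f_beat = |641.4 − 638.2| = 3.2 Hz.

3.2 Hz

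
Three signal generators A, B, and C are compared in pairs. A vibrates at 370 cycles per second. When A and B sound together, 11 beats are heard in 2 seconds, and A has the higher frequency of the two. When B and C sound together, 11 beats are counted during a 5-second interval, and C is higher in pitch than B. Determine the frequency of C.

366.7 Hz

A–B: Beat frequency = 11/2 = 5.5 Hz.
B is below A, so f_B = 370 − 5.5 = 364.5 Hz.
B–C: Beat frequency = 11/5 = 2.2 Hz.
C is above B, so f_C = 364.5 + 2.2 = 366.7 Hz.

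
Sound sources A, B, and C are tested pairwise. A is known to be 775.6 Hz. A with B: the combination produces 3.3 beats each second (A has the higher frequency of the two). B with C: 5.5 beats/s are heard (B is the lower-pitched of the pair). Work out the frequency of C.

777.8 Hz

B is below A, so f_B = 775.6 − 3.3 = 772.3 Hz.
C is above B, so f_C = 772.3 + 5.5 = 777.8 Hz.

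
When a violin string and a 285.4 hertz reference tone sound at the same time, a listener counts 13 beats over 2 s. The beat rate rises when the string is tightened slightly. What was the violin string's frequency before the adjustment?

Beat frequency = 13/2 = 6.5 Hz.
|f − 285.4| = 6.5, so the violin string was at either 278.9 Hz or 291.9 Hz.
Increasing tension raises a string's frequency; the adjustment raises the violin string's frequency.
The beat rate rose, so the adjustment moved the violin string further from 285.4 Hz — it was already above the reference.

291.9 Hz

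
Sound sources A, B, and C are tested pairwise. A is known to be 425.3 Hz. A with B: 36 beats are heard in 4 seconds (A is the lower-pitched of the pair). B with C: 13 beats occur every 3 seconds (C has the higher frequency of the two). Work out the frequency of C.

438.6333 Hz

A–B: Beat frequency = 36/4 = 9 Hz.
B is above A, so f_B = 425.3 + 9 = 434.3 Hz.
B–C: Beat frequency = 13/3 = 4.3333 Hz.
C is above B, so f_C = 434.3 + 4.3333 = 438.6333 Hz.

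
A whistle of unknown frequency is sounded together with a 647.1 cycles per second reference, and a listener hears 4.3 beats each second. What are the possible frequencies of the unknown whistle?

|f − 647.1| = 4.3, so f = 647.1 ± 4.3.

642.8 Hz or 651.4 Hz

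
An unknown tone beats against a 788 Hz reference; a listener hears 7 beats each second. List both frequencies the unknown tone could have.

|f − 788| = 7, so f = 788 ± 7.

781 Hz or 795 Hz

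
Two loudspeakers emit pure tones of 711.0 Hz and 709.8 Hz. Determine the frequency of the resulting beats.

Beats arise from superposition of two nearby frequencies; the beat rate is |f₁ − f₂|.
|711.0 − 709.8| = 1.2 Hz.

1.2 Hz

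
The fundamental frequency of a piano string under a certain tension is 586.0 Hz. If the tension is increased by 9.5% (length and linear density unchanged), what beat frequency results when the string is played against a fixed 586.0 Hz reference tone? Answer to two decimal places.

27.20 Hz

For a string, f ∝ √T, so the new frequency is 586.0·√1.095 = 613.2036 Hz.
f_beat = |613.2036 − 586.0| = 27.20 Hz.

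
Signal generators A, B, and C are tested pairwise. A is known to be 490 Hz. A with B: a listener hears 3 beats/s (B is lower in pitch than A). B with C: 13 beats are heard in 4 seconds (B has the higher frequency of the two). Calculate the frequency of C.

483.75 Hz

B is below A, so f_B = 490 − 3 = 487 Hz.
B–C: Beat frequency = 13/4 = 3.25 Hz.
C is below B, so f_C = 487 − 3.25 = 483.75 Hz.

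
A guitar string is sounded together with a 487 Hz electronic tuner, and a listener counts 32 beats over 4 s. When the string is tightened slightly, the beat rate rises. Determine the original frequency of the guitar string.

Beat frequency = 32/4 = 8 Hz.
|f − 487| = 8, so the guitar string was at either 479 Hz or 495 Hz.
Increasing tension raises a string's frequency; the adjustment raises the guitar string's frequency.
The beat rate rose, so the adjustment moved the guitar string further from 487 Hz — it was already above the reference.

495 Hz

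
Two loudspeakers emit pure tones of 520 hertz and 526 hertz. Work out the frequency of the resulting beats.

f_beat = |f₁ − f₂|.
|520 − 526| = 6 Hz.

6 Hz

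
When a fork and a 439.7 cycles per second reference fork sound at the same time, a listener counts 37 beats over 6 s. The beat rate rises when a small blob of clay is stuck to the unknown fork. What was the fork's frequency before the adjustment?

Beat frequency = 37/6 = 6.1667 Hz.
|f − 439.7| = 6.1667, so the fork was at either 433.5333 Hz or 445.8667 Hz.
Adding mass to a fork lowers its frequency; the adjustment lowers the fork's frequency.
The beat rate rose, so the adjustment moved the fork further from 439.7 Hz — it was already below the reference.

433.5333 Hz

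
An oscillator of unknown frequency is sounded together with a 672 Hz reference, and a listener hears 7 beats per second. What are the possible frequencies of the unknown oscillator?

|f − 672| = 7, so f = 672 ± 7.

665 Hz or 679 Hz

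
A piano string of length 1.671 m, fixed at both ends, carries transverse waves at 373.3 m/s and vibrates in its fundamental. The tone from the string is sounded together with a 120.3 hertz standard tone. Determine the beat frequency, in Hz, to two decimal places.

8.60 Hz

For a string fixed at both ends, f_n = n·v/(2L) = 1·373.3/(2·1.671) = 111.6996 Hz.
f_beat = |111.6996 − 120.3| = 8.60 Hz.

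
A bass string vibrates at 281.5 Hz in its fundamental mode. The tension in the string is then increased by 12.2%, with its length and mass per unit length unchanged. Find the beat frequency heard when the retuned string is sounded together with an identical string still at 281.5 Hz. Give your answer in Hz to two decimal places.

16.68 Hz

For a string, f ∝ √T, so the new frequency is 281.5·√1.122 = 298.1775 Hz.
f_beat = |298.1775 − 281.5| = 16.68 Hz.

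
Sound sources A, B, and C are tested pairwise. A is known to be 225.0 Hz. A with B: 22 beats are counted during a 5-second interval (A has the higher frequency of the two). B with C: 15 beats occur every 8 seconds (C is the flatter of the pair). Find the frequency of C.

A–B: Beat frequency = 22/5 = 4.4 Hz.
B is below A, so f_B = 225.0 − 4.4 = 220.6 Hz.
B–C: Beat frequency = 15/8 = 1.875 Hz.
C is below B, so f_C = 220.6 − 1.875 = 218.725 Hz.

218.725 Hz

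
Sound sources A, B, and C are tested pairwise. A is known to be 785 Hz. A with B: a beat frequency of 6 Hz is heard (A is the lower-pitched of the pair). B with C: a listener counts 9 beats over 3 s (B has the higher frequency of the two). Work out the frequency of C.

788 Hz

B is above A, so f_B = 785 + 6 = 791 Hz.
B–C: Beat frequency = 9/3 = 3 Hz.
C is below B, so f_C = 791 − 3 = 788 Hz.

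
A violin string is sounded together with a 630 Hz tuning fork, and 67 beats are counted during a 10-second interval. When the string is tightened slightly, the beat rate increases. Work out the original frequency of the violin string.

Beat frequency = 67/10 = 6.7 Hz.
|f − 630| = 6.7, so the violin string was at either 623.3 Hz or 636.7 Hz.
Increasing tension raises a string's frequency; the adjustment raises the violin string's frequency.
The beat rate rose, so the adjustment moved the violin string further from 630 Hz — it was already above the reference.

636.7 Hz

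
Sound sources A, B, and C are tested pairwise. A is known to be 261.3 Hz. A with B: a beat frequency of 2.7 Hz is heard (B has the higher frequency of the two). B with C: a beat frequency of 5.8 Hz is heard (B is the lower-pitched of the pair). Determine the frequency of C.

B is above A, so f_B = 261.3 + 2.7 = 264 Hz.
C is above B, so f_C = 264 + 5.8 = 269.8 Hz.

269.8 Hz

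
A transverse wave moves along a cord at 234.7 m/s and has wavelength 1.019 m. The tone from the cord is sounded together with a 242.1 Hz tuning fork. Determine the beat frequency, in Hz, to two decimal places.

11.78 Hz

Source frequency f = v/λ = 234.7/1.019 = 230.3238 Hz.
f_beat = |230.3238 − 242.1| = 11.78 Hz.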